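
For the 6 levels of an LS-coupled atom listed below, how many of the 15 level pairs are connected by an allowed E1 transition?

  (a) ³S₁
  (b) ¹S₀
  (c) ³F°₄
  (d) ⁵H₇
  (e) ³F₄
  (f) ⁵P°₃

1

(a)–(b): forbidden (parity, ΔS, ΔL).
(a)–(c): forbidden (ΔL, ΔJ).
(a)–(d): forbidden (parity, ΔS, ΔL, ΔJ).
(a)–(e): forbidden (parity, ΔL, ΔJ).
(a)–(f): forbidden (ΔS, ΔJ).
(b)–(c): forbidden (ΔS, ΔL, ΔJ).
(b)–(d): forbidden (parity, ΔS, ΔL, ΔJ).
(b)–(e): forbidden (parity, ΔS, ΔL, ΔJ).
(b)–(f): forbidden (ΔS, ΔJ).
(c)–(d): forbidden (ΔS, ΔL, ΔJ).
(c)–(e): allowed.
(c)–(f): forbidden (parity, ΔS, ΔL).
(d)–(e): forbidden (parity, ΔS, ΔL, ΔJ).
(d)–(f): forbidden (ΔL, ΔJ).
(e)–(f): forbidden (ΔS, ΔL).
Allowed pairs: 1 of 15.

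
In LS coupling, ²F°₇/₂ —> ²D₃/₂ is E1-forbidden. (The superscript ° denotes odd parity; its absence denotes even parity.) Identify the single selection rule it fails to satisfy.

the ΔJ = 0, ±1 rule

Reading off the term symbols: S 1/2→1/2, L 3→2, J 7/2→3/2, parity odd→even.
Parity must change: odd → even — satisfied.
ΔS = 0: S: 1/2 → 1/2 — satisfied.
ΔL = 0, ±1 (not L=0↔0): L: 3 → 2, ΔL = -1 — satisfied.
ΔJ = 0, ±1 (not J=0↔0): J: 7/2 → 3/2, ΔJ = -2 — violated.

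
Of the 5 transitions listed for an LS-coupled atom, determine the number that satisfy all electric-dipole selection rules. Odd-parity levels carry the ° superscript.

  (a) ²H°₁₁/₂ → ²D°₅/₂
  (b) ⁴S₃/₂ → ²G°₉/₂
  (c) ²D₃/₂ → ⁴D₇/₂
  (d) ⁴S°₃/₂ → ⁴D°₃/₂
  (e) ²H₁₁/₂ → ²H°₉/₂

(a) forbidden (parity, ΔL, ΔJ fail)
(b) forbidden (ΔS, ΔL, ΔJ fail)
(c) forbidden (parity, ΔS, ΔJ fail)
(d) forbidden (parity, ΔL fail)
(e) allowed
Total allowed: 1 of 5.

1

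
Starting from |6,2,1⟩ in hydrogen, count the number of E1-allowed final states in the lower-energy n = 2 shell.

2

E1 requires Δl = ±1, so l_f ∈ {1, 3}; with 0 ≤ l_f ≤ n_f−1 = 1, the allowed l_f values are {1}.
For l_f = 1: m_f ∈ {m_i−1, m_i, m_i+1} ∩ [−1, 1] = {0, 1} → 2 states.
Total: 2.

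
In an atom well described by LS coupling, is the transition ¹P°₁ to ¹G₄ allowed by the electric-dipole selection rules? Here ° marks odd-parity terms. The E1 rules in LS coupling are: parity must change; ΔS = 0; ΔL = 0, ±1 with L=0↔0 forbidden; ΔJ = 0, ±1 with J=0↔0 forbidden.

Initial level: S=0, L=1, J=1, parity odd. Final level: S=0, L=4, J=4, parity even.
ΔL = 0, ±1 (not L=0↔0): L: 1 → 4, ΔL = +3 — ✗.
Parity must change: odd → even — ✓.
ΔS = 0: S: 0 → 0 — ✓.
ΔJ = 0, ±1 (not J=0↔0): J: 1 → 4, ΔJ = +3 — ✗.
Rule(s) violated: ΔL, ΔJ.

forbidden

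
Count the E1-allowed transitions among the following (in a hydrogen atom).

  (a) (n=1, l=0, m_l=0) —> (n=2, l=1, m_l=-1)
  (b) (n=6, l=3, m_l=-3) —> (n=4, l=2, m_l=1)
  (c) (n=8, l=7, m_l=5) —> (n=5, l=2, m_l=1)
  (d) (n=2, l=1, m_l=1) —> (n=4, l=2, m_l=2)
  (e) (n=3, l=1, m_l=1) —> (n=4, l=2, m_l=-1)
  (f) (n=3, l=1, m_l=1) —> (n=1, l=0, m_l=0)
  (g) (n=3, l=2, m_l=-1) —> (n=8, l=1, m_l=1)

(a) allowed
(b) forbidden — Δm_l = +4 (E1 requires Δm_l = 0, ±1)
(c) forbidden — Δl = -5 (E1 requires Δl = ±1); Δm_l = -4 (E1 requires Δm_l = 0, ±1)
(d) allowed
(e) forbidden — Δm_l = -2 (E1 requires Δm_l = 0, ±1)
(f) allowed
(g) forbidden — Δm_l = +2 (E1 requires Δm_l = 0, ±1)
Total allowed: 3 of 7.

3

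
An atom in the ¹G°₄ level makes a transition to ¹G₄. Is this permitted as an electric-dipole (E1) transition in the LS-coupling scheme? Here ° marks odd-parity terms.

allowed

ΔJ = 0, ±1 (not J=0↔0): J: 4 → 4, ΔJ = +0 — satisfied.
Parity must change: odd → even — satisfied.
ΔS = 0: S: 0 → 0 — satisfied.
ΔL = 0, ±1 (not L=0↔0): L: 4 → 4, ΔL = +0 — satisfied.
All four E1 rules are satisfied.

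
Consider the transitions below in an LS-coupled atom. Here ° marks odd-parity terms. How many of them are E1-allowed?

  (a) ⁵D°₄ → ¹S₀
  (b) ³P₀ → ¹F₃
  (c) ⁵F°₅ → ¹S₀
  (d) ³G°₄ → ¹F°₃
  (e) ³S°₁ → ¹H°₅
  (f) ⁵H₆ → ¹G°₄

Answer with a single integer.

0

(a) forbidden (ΔS, ΔL, ΔJ fail)
(b) forbidden (parity, ΔS, ΔL, ΔJ fail)
(c) forbidden (ΔS, ΔL, ΔJ fail)
(d) forbidden (parity, ΔS fail)
(e) forbidden (parity, ΔS, ΔL, ΔJ fail)
(f) forbidden (ΔS, ΔJ fail)
Total allowed: 0 of 6.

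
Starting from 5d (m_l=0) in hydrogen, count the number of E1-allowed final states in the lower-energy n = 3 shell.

E1 requires Δl = ±1, so l_f ∈ {1, 3}; with 0 ≤ l_f ≤ n_f−1 = 2, the allowed l_f values are {1}.
For l_f = 1: m_f ∈ {m_i−1, m_i, m_i+1} ∩ [−1, 1] = {-1, 0, 1} → 3 states.
Total: 3.

3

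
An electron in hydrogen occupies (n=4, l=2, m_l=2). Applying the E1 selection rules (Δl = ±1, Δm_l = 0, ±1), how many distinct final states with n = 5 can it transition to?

E1 requires Δl = ±1, so l_f ∈ {1, 3}; with 0 ≤ l_f ≤ n_f−1 = 4, the allowed l_f values are {1, 3}.
For l_f = 1: m_f ∈ {m_i−1, m_i, m_i+1} ∩ [−1, 1] = {1} → 1 state.
For l_f = 3: m_f ∈ {m_i−1, m_i, m_i+1} ∩ [−3, 3] = {1, 2, 3} → 3 states.
Total: 4.

4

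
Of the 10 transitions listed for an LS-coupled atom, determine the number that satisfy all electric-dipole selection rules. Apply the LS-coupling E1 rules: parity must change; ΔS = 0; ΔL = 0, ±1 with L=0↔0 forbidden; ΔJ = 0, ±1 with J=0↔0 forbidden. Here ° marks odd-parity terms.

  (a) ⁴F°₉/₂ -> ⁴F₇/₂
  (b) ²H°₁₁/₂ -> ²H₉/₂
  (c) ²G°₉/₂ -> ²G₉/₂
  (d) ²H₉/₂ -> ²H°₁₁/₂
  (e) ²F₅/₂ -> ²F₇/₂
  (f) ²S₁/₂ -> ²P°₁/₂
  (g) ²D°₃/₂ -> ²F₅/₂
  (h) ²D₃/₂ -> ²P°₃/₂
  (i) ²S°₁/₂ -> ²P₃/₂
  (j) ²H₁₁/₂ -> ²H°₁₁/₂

9

(a) allowed
(b) allowed
(c) allowed
(d) allowed
(e) forbidden (parity fails)
(f) allowed
(g) allowed
(h) allowed
(i) allowed
(j) allowed
Total allowed: 9 of 10.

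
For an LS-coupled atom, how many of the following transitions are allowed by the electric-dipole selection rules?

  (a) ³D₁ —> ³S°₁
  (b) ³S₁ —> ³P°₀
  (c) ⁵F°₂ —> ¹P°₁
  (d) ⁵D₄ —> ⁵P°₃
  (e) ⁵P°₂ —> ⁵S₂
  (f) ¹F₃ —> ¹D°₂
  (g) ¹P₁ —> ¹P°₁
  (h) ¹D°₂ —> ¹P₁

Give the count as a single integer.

6

(a) forbidden (ΔL fails)
(b) allowed
(c) forbidden (parity, ΔS, ΔL fail)
(d) allowed
(e) allowed
(f) allowed
(g) allowed
(h) allowed
Total allowed: 6 of 8.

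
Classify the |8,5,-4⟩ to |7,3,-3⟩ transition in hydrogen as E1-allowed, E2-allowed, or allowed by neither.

E2

Δl = 3 − 5 = -2; l_i + l_f = 8.
Δm_l = +1.
E1 (Δl = ±1, |Δm_l| ≤ 1): not satisfied.
E2 (Δl = 0,±2, l_i+l_f ≥ 2, |Δm_l| ≤ 2): satisfied.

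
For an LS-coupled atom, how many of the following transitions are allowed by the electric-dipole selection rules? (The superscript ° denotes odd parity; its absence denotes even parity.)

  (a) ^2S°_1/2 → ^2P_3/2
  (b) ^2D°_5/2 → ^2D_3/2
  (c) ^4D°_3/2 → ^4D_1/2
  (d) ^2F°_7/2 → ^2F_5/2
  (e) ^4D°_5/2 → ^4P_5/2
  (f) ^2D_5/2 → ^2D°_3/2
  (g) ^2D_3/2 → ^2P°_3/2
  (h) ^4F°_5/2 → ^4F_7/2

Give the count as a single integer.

(a) allowed
(b) allowed
(c) allowed
(d) allowed
(e) allowed
(f) allowed
(g) allowed
(h) allowed
Total allowed: 8 of 8.

8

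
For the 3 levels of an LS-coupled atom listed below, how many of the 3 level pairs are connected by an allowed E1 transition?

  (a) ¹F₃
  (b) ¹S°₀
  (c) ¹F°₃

1

(a)–(b): forbidden (ΔL, ΔJ).
(a)–(c): allowed.
(b)–(c): forbidden (parity, ΔL, ΔJ).
Allowed pairs: 1 of 3.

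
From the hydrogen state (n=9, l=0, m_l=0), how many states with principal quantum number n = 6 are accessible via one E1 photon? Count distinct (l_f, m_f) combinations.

E1 requires Δl = ±1, so l_f ∈ {-1, 1}; with 0 ≤ l_f ≤ n_f−1 = 5, the allowed l_f values are {1}.
For l_f = 1: m_f ∈ {m_i−1, m_i, m_i+1} ∩ [−1, 1] = {-1, 0, 1} → 3 states.
Total: 3.

3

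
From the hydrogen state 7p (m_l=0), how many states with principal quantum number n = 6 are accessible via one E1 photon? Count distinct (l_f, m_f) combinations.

E1 requires Δl = ±1, so l_f ∈ {0, 2}; with 0 ≤ l_f ≤ n_f−1 = 5, the allowed l_f values are {0, 2}.
For l_f = 0: m_f ∈ {m_i−1, m_i, m_i+1} ∩ [−0, 0] = {0} → 1 state.
For l_f = 2: m_f ∈ {m_i−1, m_i, m_i+1} ∩ [−2, 2] = {-1, 0, 1} → 3 states.
Total: 4.

4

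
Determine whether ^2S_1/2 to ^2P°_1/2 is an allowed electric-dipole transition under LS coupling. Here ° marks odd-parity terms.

allowed

Initial level: S=1/2, L=0, J=1/2, parity even. Final level: S=1/2, L=1, J=1/2, parity odd.
ΔJ = 0, ±1 (not J=0↔0): J: 1/2 → 1/2, ΔJ = +0 — satisfied.
ΔS = 0: S: 1/2 → 1/2 — satisfied.
ΔL = 0, ±1 (not L=0↔0): L: 0 → 1, ΔL = +1 — satisfied.
Parity must change: even → odd — satisfied.
All four E1 rules are satisfied.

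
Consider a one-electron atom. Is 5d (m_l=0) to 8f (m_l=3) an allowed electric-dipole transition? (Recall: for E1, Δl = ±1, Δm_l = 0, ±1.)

forbidden

Initial l = 2, final l = 3, so Δl = +1. E1 requires Δl = ±1: ✓.
m_l: 0 → 3 (Δm_l = +3). |Δm_l| ≤ 1 ✗.
The transition is electric-dipole forbidden.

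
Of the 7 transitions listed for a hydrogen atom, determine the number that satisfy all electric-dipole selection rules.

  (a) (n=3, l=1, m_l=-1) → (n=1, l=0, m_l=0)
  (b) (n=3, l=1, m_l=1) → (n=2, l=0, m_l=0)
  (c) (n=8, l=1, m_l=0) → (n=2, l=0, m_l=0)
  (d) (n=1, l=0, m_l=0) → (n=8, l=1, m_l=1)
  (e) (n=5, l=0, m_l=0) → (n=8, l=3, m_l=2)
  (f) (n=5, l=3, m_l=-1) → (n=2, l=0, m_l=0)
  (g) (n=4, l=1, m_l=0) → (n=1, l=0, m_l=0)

(a) allowed
(b) allowed
(c) allowed
(d) allowed
(e) forbidden — Δl = +3 (E1 requires Δl = ±1); Δm_l = +2 (E1 requires Δm_l = 0, ±1)
(f) forbidden — Δl = -3 (E1 requires Δl = ±1)
(g) allowed
Total allowed: 5 of 7.

5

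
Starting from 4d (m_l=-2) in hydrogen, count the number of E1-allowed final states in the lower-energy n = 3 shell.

E1 requires Δl = ±1, so l_f ∈ {1, 3}; with 0 ≤ l_f ≤ n_f−1 = 2, the allowed l_f values are {1}.
For l_f = 1: m_f ∈ {m_i−1, m_i, m_i+1} ∩ [−1, 1] = {-1} → 1 state.
Total: 1.

1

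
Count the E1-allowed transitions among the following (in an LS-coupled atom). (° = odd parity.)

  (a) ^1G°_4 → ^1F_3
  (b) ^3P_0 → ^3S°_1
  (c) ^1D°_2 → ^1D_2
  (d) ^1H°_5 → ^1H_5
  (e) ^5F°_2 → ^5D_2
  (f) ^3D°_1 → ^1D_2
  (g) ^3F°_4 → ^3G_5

6

(a) allowed
(b) allowed
(c) allowed
(d) allowed
(e) allowed
(f) forbidden (ΔS fails)
(g) allowed
Total allowed: 6 of 7.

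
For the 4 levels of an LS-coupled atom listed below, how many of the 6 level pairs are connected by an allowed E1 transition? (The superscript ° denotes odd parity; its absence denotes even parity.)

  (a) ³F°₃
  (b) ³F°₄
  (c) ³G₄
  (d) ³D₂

(a)–(b): forbidden (parity).
(a)–(c): allowed.
(a)–(d): allowed.
(b)–(c): allowed.
(b)–(d): forbidden (ΔJ).
(c)–(d): forbidden (parity, ΔL, ΔJ).
Allowed pairs: 3 of 6.

3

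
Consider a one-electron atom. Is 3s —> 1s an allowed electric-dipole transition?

forbidden

l: 0 → 0 (Δl = +0). Δl = ±1 fails.
The transition is electric-dipole forbidden.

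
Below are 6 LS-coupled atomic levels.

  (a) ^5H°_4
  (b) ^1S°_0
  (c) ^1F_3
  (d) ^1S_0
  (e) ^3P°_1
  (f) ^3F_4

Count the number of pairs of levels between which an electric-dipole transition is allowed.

(a)–(b): forbidden (parity, ΔS, ΔL, ΔJ).
(a)–(c): forbidden (ΔS, ΔL).
(a)–(d): forbidden (ΔS, ΔL, ΔJ).
(a)–(e): forbidden (parity, ΔS, ΔL, ΔJ).
(a)–(f): forbidden (ΔS, ΔL).
(b)–(c): forbidden (ΔL, ΔJ).
(b)–(d): forbidden (ΔL, ΔJ).
(b)–(e): forbidden (parity, ΔS).
(b)–(f): forbidden (ΔS, ΔL, ΔJ).
(c)–(d): forbidden (parity, ΔL, ΔJ).
(c)–(e): forbidden (ΔS, ΔL, ΔJ).
(c)–(f): forbidden (parity, ΔS).
(d)–(e): forbidden (ΔS).
(d)–(f): forbidden (parity, ΔS, ΔL, ΔJ).
(e)–(f): forbidden (ΔL, ΔJ).
Allowed pairs: 0 of 15.

0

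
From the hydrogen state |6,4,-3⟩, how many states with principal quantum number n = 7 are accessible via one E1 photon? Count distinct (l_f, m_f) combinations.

E1 requires Δl = ±1, so l_f ∈ {3, 5}; with 0 ≤ l_f ≤ n_f−1 = 6, the allowed l_f values are {3, 5}.
For l_f = 3: m_f ∈ {m_i−1, m_i, m_i+1} ∩ [−3, 3] = {-3, -2} → 2 states.
For l_f = 5: m_f ∈ {m_i−1, m_i, m_i+1} ∩ [−5, 5] = {-4, -3, -2} → 3 states.
Total: 5.

5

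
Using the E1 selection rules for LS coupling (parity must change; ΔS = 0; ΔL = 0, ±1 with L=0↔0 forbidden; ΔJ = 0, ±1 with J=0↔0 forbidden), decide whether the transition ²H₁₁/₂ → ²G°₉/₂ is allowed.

allowed

Reading off the term symbols: S 1/2→1/2, L 5→4, J 11/2→9/2, parity even→odd.
Parity must change: even → odd — passes.
ΔS = 0: S: 1/2 → 1/2 — passes.
ΔL = 0, ±1 (not L=0↔0): L: 5 → 4, ΔL = -1 — passes.
ΔJ = 0, ±1 (not J=0↔0): J: 11/2 → 9/2, ΔJ = -1 — passes.
All four E1 rules are satisfied.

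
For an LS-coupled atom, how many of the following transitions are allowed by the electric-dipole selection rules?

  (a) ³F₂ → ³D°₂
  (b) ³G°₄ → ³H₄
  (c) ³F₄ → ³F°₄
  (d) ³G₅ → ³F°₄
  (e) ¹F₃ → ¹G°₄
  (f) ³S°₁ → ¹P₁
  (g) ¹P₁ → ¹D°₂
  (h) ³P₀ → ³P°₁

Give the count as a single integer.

7

(a) allowed
(b) allowed
(c) allowed
(d) allowed
(e) allowed
(f) forbidden (ΔS fails)
(g) allowed
(h) allowed
Total allowed: 7 of 8.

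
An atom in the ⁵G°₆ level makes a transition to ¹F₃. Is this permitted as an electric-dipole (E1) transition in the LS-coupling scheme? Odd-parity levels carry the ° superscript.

forbidden

Reading off the term symbols: S 2→0, L 4→3, J 6→3, parity odd→even.
Parity must change: odd → even — passes.
ΔS = 0: S: 2 → 0 — fails.
ΔL = 0, ±1 (not L=0↔0): L: 4 → 3, ΔL = -1 — passes.
ΔJ = 0, ±1 (not J=0↔0): J: 6 → 3, ΔJ = -3 — fails.
Rule(s) violated: ΔS, ΔJ.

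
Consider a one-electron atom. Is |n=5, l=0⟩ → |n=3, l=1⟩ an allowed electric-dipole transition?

Δl = 1 − 0 = +1; the E1 rule Δl = ±1 is satisfied.
All E1 selection rules are satisfied.

allowed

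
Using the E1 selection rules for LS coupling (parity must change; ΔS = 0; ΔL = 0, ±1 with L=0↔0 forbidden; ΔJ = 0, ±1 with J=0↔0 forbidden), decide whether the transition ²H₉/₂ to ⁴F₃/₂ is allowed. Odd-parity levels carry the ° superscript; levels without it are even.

Initial level: S=1/2, L=5, J=9/2, parity even. Final level: S=3/2, L=3, J=3/2, parity even.
Parity must change: even → even — ✗.
ΔS = 0: S: 1/2 → 3/2 — ✗.
ΔL = 0, ±1 (not L=0↔0): L: 5 → 3, ΔL = -2 — ✗.
ΔJ = 0, ±1 (not J=0↔0): J: 9/2 → 3/2, ΔJ = -3 — ✗.
Rule(s) violated: parity, ΔS, ΔL, ΔJ.

forbidden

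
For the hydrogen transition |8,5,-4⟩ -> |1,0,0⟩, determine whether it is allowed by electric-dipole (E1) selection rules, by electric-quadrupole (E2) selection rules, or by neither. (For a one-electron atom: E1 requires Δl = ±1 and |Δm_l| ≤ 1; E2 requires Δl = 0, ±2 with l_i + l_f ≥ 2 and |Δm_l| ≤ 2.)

Δl = 0 − 5 = -5; l_i + l_f = 5.
Δm_l = +4.
E1 (Δl = ±1, |Δm_l| ≤ 1): not satisfied.
E2 (Δl = 0,±2, l_i+l_f ≥ 2, |Δm_l| ≤ 2): not satisfied.

neither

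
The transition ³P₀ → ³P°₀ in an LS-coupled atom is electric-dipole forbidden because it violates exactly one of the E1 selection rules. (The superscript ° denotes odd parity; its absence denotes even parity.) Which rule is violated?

Initial level: S=1, L=1, J=0, parity even. Final level: S=1, L=1, J=0, parity odd.
Parity must change: even → odd — ✓.
ΔS = 0: S: 1 → 1 — ✓.
ΔL = 0, ±1 (not L=0↔0): L: 1 → 1, ΔL = +0 — ✓.
ΔJ = 0, ±1 (not J=0↔0): J: 0 → 0, ΔJ = +0 — ✗.

the J=0 ↔ J=0 exclusion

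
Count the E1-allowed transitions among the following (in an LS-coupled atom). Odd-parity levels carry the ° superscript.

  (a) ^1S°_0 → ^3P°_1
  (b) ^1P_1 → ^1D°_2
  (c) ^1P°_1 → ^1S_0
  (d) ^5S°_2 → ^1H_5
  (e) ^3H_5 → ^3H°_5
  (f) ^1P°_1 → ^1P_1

(a) forbidden (parity, ΔS fail)
(b) allowed
(c) allowed
(d) forbidden (ΔS, ΔL, ΔJ fail)
(e) allowed
(f) allowed
Total allowed: 4 of 6.

4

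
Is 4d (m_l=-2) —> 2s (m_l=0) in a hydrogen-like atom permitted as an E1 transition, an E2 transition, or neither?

E2

Δl = 0 − 2 = -2; l_i + l_f = 2.
Δm_l = +2.
E1 (Δl = ±1, |Δm_l| ≤ 1): not satisfied.
E2 (Δl = 0,±2, l_i+l_f ≥ 2, |Δm_l| ≤ 2): satisfied.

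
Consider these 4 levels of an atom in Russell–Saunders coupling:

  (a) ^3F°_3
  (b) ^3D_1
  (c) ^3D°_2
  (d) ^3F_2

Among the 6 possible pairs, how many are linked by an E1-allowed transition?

3

(a)–(b): forbidden (ΔJ).
(a)–(c): forbidden (parity).
(a)–(d): allowed.
(b)–(c): allowed.
(b)–(d): forbidden (parity).
(c)–(d): allowed.
Allowed pairs: 3 of 6.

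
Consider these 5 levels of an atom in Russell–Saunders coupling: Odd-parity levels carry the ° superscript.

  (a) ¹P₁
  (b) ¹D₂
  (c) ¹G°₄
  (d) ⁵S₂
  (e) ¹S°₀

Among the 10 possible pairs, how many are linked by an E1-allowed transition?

1

(a)–(b): forbidden (parity).
(a)–(c): forbidden (ΔL, ΔJ).
(a)–(d): forbidden (parity, ΔS).
(a)–(e): allowed.
(b)–(c): forbidden (ΔL, ΔJ).
(b)–(d): forbidden (parity, ΔS, ΔL).
(b)–(e): forbidden (ΔL, ΔJ).
(c)–(d): forbidden (ΔS, ΔL, ΔJ).
(c)–(e): forbidden (parity, ΔL, ΔJ).
(d)–(e): forbidden (ΔS, ΔL, ΔJ).
Allowed pairs: 1 of 10.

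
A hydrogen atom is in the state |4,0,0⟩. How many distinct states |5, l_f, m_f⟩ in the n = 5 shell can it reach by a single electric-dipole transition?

E1 requires Δl = ±1, so l_f ∈ {-1, 1}; with 0 ≤ l_f ≤ n_f−1 = 4, the allowed l_f values are {1}.
For l_f = 1: m_f ∈ {m_i−1, m_i, m_i+1} ∩ [−1, 1] = {-1, 0, 1} → 3 states.
Total: 3.

3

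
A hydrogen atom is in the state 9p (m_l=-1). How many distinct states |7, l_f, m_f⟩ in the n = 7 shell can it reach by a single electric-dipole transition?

4

E1 requires Δl = ±1, so l_f ∈ {0, 2}; with 0 ≤ l_f ≤ n_f−1 = 6, the allowed l_f values are {0, 2}.
For l_f = 0: m_f ∈ {m_i−1, m_i, m_i+1} ∩ [−0, 0] = {0} → 1 state.
For l_f = 2: m_f ∈ {m_i−1, m_i, m_i+1} ∩ [−2, 2] = {-2, -1, 0} → 3 states.
Total: 4.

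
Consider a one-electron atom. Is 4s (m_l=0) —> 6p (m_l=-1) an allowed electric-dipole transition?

allowed

Δl = 1 − 0 = +1; the E1 rule Δl = ±1 is ok.
Δm_l = -1 − (0) = -1. E1 requires Δm_l = 0, ±1: ok.
All E1 selection rules are satisfied.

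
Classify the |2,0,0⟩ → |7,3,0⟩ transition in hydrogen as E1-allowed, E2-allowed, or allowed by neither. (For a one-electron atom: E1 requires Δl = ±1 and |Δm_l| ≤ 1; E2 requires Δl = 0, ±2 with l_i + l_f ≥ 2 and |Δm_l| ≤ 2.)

Δl = 3 − 0 = +3; l_i + l_f = 3.
Δm_l = +0.
E1 (Δl = ±1, |Δm_l| ≤ 1): not satisfied.
E2 (Δl = 0,±2, l_i+l_f ≥ 2, |Δm_l| ≤ 2): not satisfied.

neither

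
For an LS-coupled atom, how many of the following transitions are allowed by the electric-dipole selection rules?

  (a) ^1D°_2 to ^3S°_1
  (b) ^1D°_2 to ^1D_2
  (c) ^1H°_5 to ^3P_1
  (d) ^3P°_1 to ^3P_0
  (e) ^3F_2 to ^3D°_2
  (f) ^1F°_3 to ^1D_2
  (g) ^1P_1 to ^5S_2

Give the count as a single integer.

4

(a) forbidden (parity, ΔS, ΔL fail)
(b) allowed
(c) forbidden (ΔS, ΔL, ΔJ fail)
(d) allowed
(e) allowed
(f) allowed
(g) forbidden (parity, ΔS fail)
Total allowed: 4 of 7.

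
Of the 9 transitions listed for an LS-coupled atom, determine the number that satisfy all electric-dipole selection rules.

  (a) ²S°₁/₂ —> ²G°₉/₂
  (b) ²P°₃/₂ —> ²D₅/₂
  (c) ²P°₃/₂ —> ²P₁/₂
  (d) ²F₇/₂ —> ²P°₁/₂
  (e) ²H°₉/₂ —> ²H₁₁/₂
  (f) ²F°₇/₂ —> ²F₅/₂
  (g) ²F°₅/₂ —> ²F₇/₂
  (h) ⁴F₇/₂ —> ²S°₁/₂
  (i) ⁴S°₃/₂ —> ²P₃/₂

5

(a) forbidden (parity, ΔL, ΔJ fail)
(b) allowed
(c) allowed
(d) forbidden (ΔL, ΔJ fail)
(e) allowed
(f) allowed
(g) allowed
(h) forbidden (ΔS, ΔL, ΔJ fail)
(i) forbidden (ΔS fails)
Total allowed: 5 of 9.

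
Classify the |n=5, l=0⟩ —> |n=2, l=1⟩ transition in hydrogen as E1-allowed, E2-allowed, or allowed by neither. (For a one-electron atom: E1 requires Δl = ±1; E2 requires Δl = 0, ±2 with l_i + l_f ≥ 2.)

E1

Δl = 1 − 0 = +1; l_i + l_f = 1.
E1 (Δl = ±1): satisfied.
E2 (Δl = 0,±2, l_i+l_f ≥ 2): not satisfied.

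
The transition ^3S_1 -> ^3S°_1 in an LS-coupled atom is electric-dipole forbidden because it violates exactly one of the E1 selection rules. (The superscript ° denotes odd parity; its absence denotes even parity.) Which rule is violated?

Reading off the term symbols: S 1→1, L 0→0, J 1→1, parity even→odd.
Parity must change: even → odd — ok.
ΔS = 0: S: 1 → 1 — ok.
ΔL = 0, ±1 (not L=0↔0): L: 0 → 0, ΔL = +0 — fails.
ΔJ = 0, ±1 (not J=0↔0): J: 1 → 1, ΔJ = +0 — ok.

the L=0 ↔ L=0 exclusion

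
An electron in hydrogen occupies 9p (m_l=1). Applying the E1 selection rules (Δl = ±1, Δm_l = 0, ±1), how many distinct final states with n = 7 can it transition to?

4

E1 requires Δl = ±1, so l_f ∈ {0, 2}; with 0 ≤ l_f ≤ n_f−1 = 6, the allowed l_f values are {0, 2}.
For l_f = 0: m_f ∈ {m_i−1, m_i, m_i+1} ∩ [−0, 0] = {0} → 1 state.
For l_f = 2: m_f ∈ {m_i−1, m_i, m_i+1} ∩ [−2, 2] = {0, 1, 2} → 3 states.
Total: 4.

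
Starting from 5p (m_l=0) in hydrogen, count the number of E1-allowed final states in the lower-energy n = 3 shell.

E1 requires Δl = ±1, so l_f ∈ {0, 2}; with 0 ≤ l_f ≤ n_f−1 = 2, the allowed l_f values are {0, 2}.
For l_f = 0: m_f ∈ {m_i−1, m_i, m_i+1} ∩ [−0, 0] = {0} → 1 state.
For l_f = 2: m_f ∈ {m_i−1, m_i, m_i+1} ∩ [−2, 2] = {-1, 0, 1} → 3 states.
Total: 4.

4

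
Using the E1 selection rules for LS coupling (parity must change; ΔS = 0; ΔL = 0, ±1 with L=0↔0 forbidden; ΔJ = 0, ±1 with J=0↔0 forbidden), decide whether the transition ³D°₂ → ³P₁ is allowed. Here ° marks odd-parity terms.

Initial level: S=1, L=2, J=2, parity odd. Final level: S=1, L=1, J=1, parity even.
Parity must change: odd → even — satisfied.
ΔJ = 0, ±1 (not J=0↔0): J: 2 → 1, ΔJ = -1 — satisfied.
ΔS = 0: S: 1 → 1 — satisfied.
ΔL = 0, ±1 (not L=0↔0): L: 2 → 1, ΔL = -1 — satisfied.
All four E1 rules are satisfied.

allowed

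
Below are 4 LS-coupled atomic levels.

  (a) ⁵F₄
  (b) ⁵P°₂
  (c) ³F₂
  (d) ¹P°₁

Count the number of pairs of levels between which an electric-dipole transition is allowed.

(a)–(b): forbidden (ΔL, ΔJ).
(a)–(c): forbidden (parity, ΔS, ΔJ).
(a)–(d): forbidden (ΔS, ΔL, ΔJ).
(b)–(c): forbidden (ΔS, ΔL).
(b)–(d): forbidden (parity, ΔS).
(c)–(d): forbidden (ΔS, ΔL).
Allowed pairs: 0 of 6.

0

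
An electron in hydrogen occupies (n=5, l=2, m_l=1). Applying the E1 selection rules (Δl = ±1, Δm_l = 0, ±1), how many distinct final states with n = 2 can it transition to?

2

E1 requires Δl = ±1, so l_f ∈ {1, 3}; with 0 ≤ l_f ≤ n_f−1 = 1, the allowed l_f values are {1}.
For l_f = 1: m_f ∈ {m_i−1, m_i, m_i+1} ∩ [−1, 1] = {0, 1} → 2 states.
Total: 2.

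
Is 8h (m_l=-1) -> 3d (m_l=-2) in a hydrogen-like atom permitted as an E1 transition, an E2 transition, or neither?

neither

Δl = 2 − 5 = -3; l_i + l_f = 7.
Δm_l = -1.
E1 (Δl = ±1, |Δm_l| ≤ 1): not satisfied.
E2 (Δl = 0,±2, l_i+l_f ≥ 2, |Δm_l| ≤ 2): not satisfied.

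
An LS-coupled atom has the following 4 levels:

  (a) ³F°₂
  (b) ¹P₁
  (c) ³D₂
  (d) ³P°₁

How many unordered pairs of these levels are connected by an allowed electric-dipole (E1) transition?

2

(a)–(b): forbidden (ΔS, ΔL).
(a)–(c): allowed.
(a)–(d): forbidden (parity, ΔL).
(b)–(c): forbidden (parity, ΔS).
(b)–(d): forbidden (ΔS).
(c)–(d): allowed.
Allowed pairs: 2 of 6.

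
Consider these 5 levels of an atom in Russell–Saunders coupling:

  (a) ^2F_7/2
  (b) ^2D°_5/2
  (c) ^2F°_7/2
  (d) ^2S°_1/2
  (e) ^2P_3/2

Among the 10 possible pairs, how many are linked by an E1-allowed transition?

(a)–(b): allowed.
(a)–(c): allowed.
(a)–(d): forbidden (ΔL, ΔJ).
(a)–(e): forbidden (parity, ΔL, ΔJ).
(b)–(c): forbidden (parity).
(b)–(d): forbidden (parity, ΔL, ΔJ).
(b)–(e): allowed.
(c)–(d): forbidden (parity, ΔL, ΔJ).
(c)–(e): forbidden (ΔL, ΔJ).
(d)–(e): allowed.
Allowed pairs: 4 of 10.

4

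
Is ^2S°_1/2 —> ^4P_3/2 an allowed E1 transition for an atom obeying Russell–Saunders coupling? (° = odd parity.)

Initial level: S=1/2, L=0, J=1/2, parity odd. Final level: S=3/2, L=1, J=3/2, parity even.
Parity must change: odd → even — passes.
ΔS = 0: S: 1/2 → 3/2 — fails.
ΔL = 0, ±1 (not L=0↔0): L: 0 → 1, ΔL = +1 — passes.
ΔJ = 0, ±1 (not J=0↔0): J: 1/2 → 3/2, ΔJ = +1 — passes.
Rule(s) violated: ΔS.

forbidden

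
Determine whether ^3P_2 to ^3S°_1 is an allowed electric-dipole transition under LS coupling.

allowed

Reading off the term symbols: S 1→1, L 1→0, J 2→1, parity even→odd.
Parity must change: even → odd — ✓.
ΔS = 0: S: 1 → 1 — ✓.
ΔL = 0, ±1 (not L=0↔0): L: 1 → 0, ΔL = -1 — ✓.
ΔJ = 0, ±1 (not J=0↔0): J: 2 → 1, ΔJ = -1 — ✓.
All four E1 rules are satisfied.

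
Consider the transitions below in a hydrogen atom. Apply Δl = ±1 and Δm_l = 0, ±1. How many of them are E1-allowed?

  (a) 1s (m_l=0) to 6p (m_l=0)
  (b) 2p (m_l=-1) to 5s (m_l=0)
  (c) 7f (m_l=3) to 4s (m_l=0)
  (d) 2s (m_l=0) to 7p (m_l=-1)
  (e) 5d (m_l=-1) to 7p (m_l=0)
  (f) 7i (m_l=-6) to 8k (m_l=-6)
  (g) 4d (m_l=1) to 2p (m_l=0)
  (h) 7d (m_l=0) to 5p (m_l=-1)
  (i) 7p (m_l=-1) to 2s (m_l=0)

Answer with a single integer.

(a) allowed
(b) allowed
(c) forbidden — Δl = -3 (E1 requires Δl = ±1); Δm_l = -3 (E1 requires Δm_l = 0, ±1)
(d) allowed
(e) allowed
(f) allowed
(g) allowed
(h) allowed
(i) allowed
Total allowed: 8 of 9.

8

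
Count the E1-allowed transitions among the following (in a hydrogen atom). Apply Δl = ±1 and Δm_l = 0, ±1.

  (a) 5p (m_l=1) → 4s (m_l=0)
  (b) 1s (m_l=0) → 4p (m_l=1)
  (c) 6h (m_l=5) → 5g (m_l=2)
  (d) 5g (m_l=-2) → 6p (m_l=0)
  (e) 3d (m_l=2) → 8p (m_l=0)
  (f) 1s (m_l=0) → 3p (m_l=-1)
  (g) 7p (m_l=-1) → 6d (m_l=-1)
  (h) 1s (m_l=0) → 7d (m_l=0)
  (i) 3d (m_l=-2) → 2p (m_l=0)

(a) allowed
(b) allowed
(c) forbidden — Δm_l = -3 (E1 requires Δm_l = 0, ±1)
(d) forbidden — Δl = -3 (E1 requires Δl = ±1); Δm_l = +2 (E1 requires Δm_l = 0, ±1)
(e) forbidden — Δm_l = -2 (E1 requires Δm_l = 0, ±1)
(f) allowed
(g) allowed
(h) forbidden — Δl = +2 (E1 requires Δl = ±1)
(i) forbidden — Δm_l = +2 (E1 requires Δm_l = 0, ±1)
Total allowed: 4 of 9.

4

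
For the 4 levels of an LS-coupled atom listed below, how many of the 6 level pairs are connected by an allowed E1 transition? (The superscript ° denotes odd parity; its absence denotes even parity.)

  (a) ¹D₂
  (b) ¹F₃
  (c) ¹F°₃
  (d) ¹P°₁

3

(a)–(b): forbidden (parity).
(a)–(c): allowed.
(a)–(d): allowed.
(b)–(c): allowed.
(b)–(d): forbidden (ΔL, ΔJ).
(c)–(d): forbidden (parity, ΔL, ΔJ).
Allowed pairs: 3 of 6.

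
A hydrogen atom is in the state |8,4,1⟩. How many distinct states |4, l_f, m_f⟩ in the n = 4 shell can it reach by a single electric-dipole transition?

E1 requires Δl = ±1, so l_f ∈ {3, 5}; with 0 ≤ l_f ≤ n_f−1 = 3, the allowed l_f values are {3}.
For l_f = 3: m_f ∈ {m_i−1, m_i, m_i+1} ∩ [−3, 3] = {0, 1, 2} → 3 states.
Total: 3.

3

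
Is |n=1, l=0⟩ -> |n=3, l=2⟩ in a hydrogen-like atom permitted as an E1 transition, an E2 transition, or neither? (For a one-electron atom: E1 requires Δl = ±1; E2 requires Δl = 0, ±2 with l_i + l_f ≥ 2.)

E2

Δl = 2 − 0 = +2; l_i + l_f = 2.
E1 (Δl = ±1): not satisfied.
E2 (Δl = 0,±2, l_i+l_f ≥ 2): satisfied.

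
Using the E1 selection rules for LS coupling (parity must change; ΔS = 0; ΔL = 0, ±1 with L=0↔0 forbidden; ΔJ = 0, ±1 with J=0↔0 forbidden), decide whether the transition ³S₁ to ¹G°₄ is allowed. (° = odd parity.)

Initial level: S=1, L=0, J=1, parity even. Final level: S=0, L=4, J=4, parity odd.
Parity must change: even → odd — satisfied.
ΔS = 0: S: 1 → 0 — violated.
ΔL = 0, ±1 (not L=0↔0): L: 0 → 4, ΔL = +4 — violated.
ΔJ = 0, ±1 (not J=0↔0): J: 1 → 4, ΔJ = +3 — violated.
Rule(s) violated: ΔS, ΔL, ΔJ.

forbidden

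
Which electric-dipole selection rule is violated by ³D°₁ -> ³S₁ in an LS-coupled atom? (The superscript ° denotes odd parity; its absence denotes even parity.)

Parity must change: odd → even — ok.
ΔS = 0: S: 1 → 1 — ok.
ΔL = 0, ±1 (not L=0↔0): L: 2 → 0, ΔL = -2 — fails.
ΔJ = 0, ±1 (not J=0↔0): J: 1 → 1, ΔJ = +0 — ok.

the ΔL = 0, ±1 rule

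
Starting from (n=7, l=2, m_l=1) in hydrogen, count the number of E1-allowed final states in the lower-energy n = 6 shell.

5

E1 requires Δl = ±1, so l_f ∈ {1, 3}; with 0 ≤ l_f ≤ n_f−1 = 5, the allowed l_f values are {1, 3}.
For l_f = 1: m_f ∈ {m_i−1, m_i, m_i+1} ∩ [−1, 1] = {0, 1} → 2 states.
For l_f = 3: m_f ∈ {m_i−1, m_i, m_i+1} ∩ [−3, 3] = {0, 1, 2} → 3 states.
Total: 5.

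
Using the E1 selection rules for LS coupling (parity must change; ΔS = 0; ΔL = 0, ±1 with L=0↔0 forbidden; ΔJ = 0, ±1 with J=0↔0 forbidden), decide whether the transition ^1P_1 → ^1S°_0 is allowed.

Initial level: S=0, L=1, J=1, parity even. Final level: S=0, L=0, J=0, parity odd.
Parity must change: even → odd — ok.
ΔS = 0: S: 0 → 0 — ok.
ΔL = 0, ±1 (not L=0↔0): L: 1 → 0, ΔL = -1 — ok.
ΔJ = 0, ±1 (not J=0↔0): J: 1 → 0, ΔJ = -1 — ok.
All four E1 rules are satisfied.

allowed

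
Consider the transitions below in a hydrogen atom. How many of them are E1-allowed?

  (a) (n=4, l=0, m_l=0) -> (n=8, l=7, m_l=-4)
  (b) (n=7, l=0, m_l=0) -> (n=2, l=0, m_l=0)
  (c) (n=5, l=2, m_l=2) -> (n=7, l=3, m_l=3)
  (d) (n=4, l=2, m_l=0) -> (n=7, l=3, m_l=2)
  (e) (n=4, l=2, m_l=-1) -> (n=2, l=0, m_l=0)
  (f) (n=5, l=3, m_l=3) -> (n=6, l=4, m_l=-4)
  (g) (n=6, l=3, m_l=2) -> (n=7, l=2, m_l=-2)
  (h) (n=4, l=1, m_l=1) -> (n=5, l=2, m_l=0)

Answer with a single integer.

2

(a) forbidden — Δl = +7 (E1 requires Δl = ±1); Δm_l = -4 (E1 requires Δm_l = 0, ±1)
(b) forbidden — Δl = +0 (E1 requires Δl = ±1)
(c) allowed
(d) forbidden — Δm_l = +2 (E1 requires Δm_l = 0, ±1)
(e) forbidden — Δl = -2 (E1 requires Δl = ±1)
(f) forbidden — Δm_l = -7 (E1 requires Δm_l = 0, ±1)
(g) forbidden — Δm_l = -4 (E1 requires Δm_l = 0, ±1)
(h) allowed
Total allowed: 2 of 8.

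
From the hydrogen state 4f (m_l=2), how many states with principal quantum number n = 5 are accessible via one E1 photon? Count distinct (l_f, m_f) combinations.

5

E1 requires Δl = ±1, so l_f ∈ {2, 4}; with 0 ≤ l_f ≤ n_f−1 = 4, the allowed l_f values are {2, 4}.
For l_f = 2: m_f ∈ {m_i−1, m_i, m_i+1} ∩ [−2, 2] = {1, 2} → 2 states.
For l_f = 4: m_f ∈ {m_i−1, m_i, m_i+1} ∩ [−4, 4] = {1, 2, 3} → 3 states.
Total: 5.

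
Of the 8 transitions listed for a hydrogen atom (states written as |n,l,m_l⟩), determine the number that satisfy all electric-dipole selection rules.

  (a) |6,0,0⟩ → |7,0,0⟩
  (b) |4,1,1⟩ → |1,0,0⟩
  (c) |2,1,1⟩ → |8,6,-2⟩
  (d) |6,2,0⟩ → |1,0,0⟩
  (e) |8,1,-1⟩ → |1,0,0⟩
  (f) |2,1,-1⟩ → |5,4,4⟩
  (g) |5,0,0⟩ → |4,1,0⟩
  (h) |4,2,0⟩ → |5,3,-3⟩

3

(a) forbidden — Δl = +0 (E1 requires Δl = ±1)
(b) allowed
(c) forbidden — Δl = +5 (E1 requires Δl = ±1); Δm_l = -3 (E1 requires Δm_l = 0, ±1)
(d) forbidden — Δl = -2 (E1 requires Δl = ±1)
(e) allowed
(f) forbidden — Δl = +3 (E1 requires Δl = ±1); Δm_l = +5 (E1 requires Δm_l = 0, ±1)
(g) allowed
(h) forbidden — Δm_l = -3 (E1 requires Δm_l = 0, ±1)
Total allowed: 3 of 8.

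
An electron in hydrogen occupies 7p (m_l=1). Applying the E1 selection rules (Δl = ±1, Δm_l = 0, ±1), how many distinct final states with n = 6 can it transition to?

E1 requires Δl = ±1, so l_f ∈ {0, 2}; with 0 ≤ l_f ≤ n_f−1 = 5, the allowed l_f values are {0, 2}.
For l_f = 0: m_f ∈ {m_i−1, m_i, m_i+1} ∩ [−0, 0] = {0} → 1 state.
For l_f = 2: m_f ∈ {m_i−1, m_i, m_i+1} ∩ [−2, 2] = {0, 1, 2} → 3 states.
Total: 4.

4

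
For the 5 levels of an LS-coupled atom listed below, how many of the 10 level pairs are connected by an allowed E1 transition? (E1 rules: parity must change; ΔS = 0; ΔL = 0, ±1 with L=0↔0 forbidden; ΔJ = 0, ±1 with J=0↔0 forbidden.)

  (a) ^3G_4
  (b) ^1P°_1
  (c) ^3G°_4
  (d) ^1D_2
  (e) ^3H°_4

(a)–(b): forbidden (ΔS, ΔL, ΔJ).
(a)–(c): allowed.
(a)–(d): forbidden (parity, ΔS, ΔL, ΔJ).
(a)–(e): allowed.
(b)–(c): forbidden (parity, ΔS, ΔL, ΔJ).
(b)–(d): allowed.
(b)–(e): forbidden (parity, ΔS, ΔL, ΔJ).
(c)–(d): forbidden (ΔS, ΔL, ΔJ).
(c)–(e): forbidden (parity).
(d)–(e): forbidden (ΔS, ΔL, ΔJ).
Allowed pairs: 3 of 10.

3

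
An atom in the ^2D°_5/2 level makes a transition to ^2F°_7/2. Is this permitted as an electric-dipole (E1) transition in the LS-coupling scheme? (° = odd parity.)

forbidden

Reading off the term symbols: S 1/2→1/2, L 2→3, J 5/2→7/2, parity odd→odd.
ΔJ = 0, ±1 (not J=0↔0): J: 5/2 → 7/2, ΔJ = +1 — passes.
ΔL = 0, ±1 (not L=0↔0): L: 2 → 3, ΔL = +1 — passes.
Parity must change: odd → odd — fails.
ΔS = 0: S: 1/2 → 1/2 — passes.
Rule(s) violated: parity.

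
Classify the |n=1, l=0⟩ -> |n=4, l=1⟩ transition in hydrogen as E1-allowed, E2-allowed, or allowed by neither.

Δl = 1 − 0 = +1; l_i + l_f = 1.
E1 (Δl = ±1): satisfied.
E2 (Δl = 0,±2, l_i+l_f ≥ 2): not satisfied.

E1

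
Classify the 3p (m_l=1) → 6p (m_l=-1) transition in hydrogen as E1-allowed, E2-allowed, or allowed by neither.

Δl = 1 − 1 = +0; l_i + l_f = 2.
Δm_l = -2.
E1 (Δl = ±1, |Δm_l| ≤ 1): not satisfied.
E2 (Δl = 0,±2, l_i+l_f ≥ 2, |Δm_l| ≤ 2): satisfied.

E2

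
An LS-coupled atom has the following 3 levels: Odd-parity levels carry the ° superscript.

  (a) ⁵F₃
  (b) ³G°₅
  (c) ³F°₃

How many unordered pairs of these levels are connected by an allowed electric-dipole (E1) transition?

(a)–(b): forbidden (ΔS, ΔJ).
(a)–(c): forbidden (ΔS).
(b)–(c): forbidden (parity, ΔJ).
Allowed pairs: 0 of 3.

0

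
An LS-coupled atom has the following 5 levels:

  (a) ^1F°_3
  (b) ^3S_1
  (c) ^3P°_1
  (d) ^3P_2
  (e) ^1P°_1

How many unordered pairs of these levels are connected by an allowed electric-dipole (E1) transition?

(a)–(b): forbidden (ΔS, ΔL, ΔJ).
(a)–(c): forbidden (parity, ΔS, ΔL, ΔJ).
(a)–(d): forbidden (ΔS, ΔL).
(a)–(e): forbidden (parity, ΔL, ΔJ).
(b)–(c): allowed.
(b)–(d): forbidden (parity).
(b)–(e): forbidden (ΔS).
(c)–(d): allowed.
(c)–(e): forbidden (parity, ΔS).
(d)–(e): forbidden (ΔS).
Allowed pairs: 2 of 10.

2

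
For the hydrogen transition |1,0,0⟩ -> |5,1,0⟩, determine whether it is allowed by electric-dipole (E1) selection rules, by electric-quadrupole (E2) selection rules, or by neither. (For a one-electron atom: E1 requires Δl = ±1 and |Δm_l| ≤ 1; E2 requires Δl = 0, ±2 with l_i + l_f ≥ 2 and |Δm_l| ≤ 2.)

Δl = 1 − 0 = +1; l_i + l_f = 1.
Δm_l = +0.
E1 (Δl = ±1, |Δm_l| ≤ 1): satisfied.
E2 (Δl = 0,±2, l_i+l_f ≥ 2, |Δm_l| ≤ 2): not satisfied.

E1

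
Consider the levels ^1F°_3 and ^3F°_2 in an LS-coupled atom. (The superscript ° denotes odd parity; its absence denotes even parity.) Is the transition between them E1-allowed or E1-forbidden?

forbidden

Initial level: S=0, L=3, J=3, parity odd. Final level: S=1, L=3, J=2, parity odd.
Parity must change: odd → odd — fails.
ΔS = 0: S: 0 → 1 — fails.
ΔL = 0, ±1 (not L=0↔0): L: 3 → 3, ΔL = +0 — ok.
ΔJ = 0, ±1 (not J=0↔0): J: 3 → 2, ΔJ = -1 — ok.
Rule(s) violated: parity, ΔS.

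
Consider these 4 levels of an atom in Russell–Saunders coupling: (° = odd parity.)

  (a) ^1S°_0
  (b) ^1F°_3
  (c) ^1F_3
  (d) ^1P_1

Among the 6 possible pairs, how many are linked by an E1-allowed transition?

2

(a)–(b): forbidden (parity, ΔL, ΔJ).
(a)–(c): forbidden (ΔL, ΔJ).
(a)–(d): allowed.
(b)–(c): allowed.
(b)–(d): forbidden (ΔL, ΔJ).
(c)–(d): forbidden (parity, ΔL, ΔJ).
Allowed pairs: 2 of 6.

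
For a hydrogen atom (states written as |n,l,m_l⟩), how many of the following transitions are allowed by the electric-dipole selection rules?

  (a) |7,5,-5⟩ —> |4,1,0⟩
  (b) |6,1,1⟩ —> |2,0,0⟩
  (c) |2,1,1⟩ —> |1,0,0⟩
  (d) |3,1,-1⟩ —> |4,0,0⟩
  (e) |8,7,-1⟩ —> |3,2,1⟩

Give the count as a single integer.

3

(a) forbidden — Δl = -4 (E1 requires Δl = ±1); Δm_l = +5 (E1 requires Δm_l = 0, ±1)
(b) allowed
(c) allowed
(d) allowed
(e) forbidden — Δl = -5 (E1 requires Δl = ±1); Δm_l = +2 (E1 requires Δm_l = 0, ±1)
Total allowed: 3 of 5.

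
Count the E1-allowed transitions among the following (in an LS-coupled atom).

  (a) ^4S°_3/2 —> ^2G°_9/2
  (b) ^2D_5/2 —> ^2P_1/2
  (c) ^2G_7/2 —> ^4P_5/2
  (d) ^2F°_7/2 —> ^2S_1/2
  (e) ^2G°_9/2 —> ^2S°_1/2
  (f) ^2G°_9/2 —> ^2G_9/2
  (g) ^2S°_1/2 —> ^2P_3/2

(a) forbidden (parity, ΔS, ΔL, ΔJ fail)
(b) forbidden (parity, ΔJ fail)
(c) forbidden (parity, ΔS, ΔL fail)
(d) forbidden (ΔL, ΔJ fail)
(e) forbidden (parity, ΔL, ΔJ fail)
(f) allowed
(g) allowed
Total allowed: 2 of 7.

2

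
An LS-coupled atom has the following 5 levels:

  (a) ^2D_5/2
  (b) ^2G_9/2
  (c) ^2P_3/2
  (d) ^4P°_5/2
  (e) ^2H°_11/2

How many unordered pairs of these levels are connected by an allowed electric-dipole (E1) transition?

1

(a)–(b): forbidden (parity, ΔL, ΔJ).
(a)–(c): forbidden (parity).
(a)–(d): forbidden (ΔS).
(a)–(e): forbidden (ΔL, ΔJ).
(b)–(c): forbidden (parity, ΔL, ΔJ).
(b)–(d): forbidden (ΔS, ΔL, ΔJ).
(b)–(e): allowed.
(c)–(d): forbidden (ΔS).
(c)–(e): forbidden (ΔL, ΔJ).
(d)–(e): forbidden (parity, ΔS, ΔL, ΔJ).
Allowed pairs: 1 of 10.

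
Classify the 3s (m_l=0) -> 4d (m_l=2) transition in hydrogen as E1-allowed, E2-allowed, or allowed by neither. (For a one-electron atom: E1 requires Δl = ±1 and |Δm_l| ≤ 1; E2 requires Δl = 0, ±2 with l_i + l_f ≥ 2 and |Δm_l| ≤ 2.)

Δl = 2 − 0 = +2; l_i + l_f = 2.
Δm_l = +2.
E1 (Δl = ±1, |Δm_l| ≤ 1): not satisfied.
E2 (Δl = 0,±2, l_i+l_f ≥ 2, |Δm_l| ≤ 2): satisfied.

E2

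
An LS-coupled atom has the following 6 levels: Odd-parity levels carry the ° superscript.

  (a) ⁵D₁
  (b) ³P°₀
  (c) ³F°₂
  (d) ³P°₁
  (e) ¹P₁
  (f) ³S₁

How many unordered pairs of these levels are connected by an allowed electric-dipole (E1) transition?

(a)–(b): forbidden (ΔS).
(a)–(c): forbidden (ΔS).
(a)–(d): forbidden (ΔS).
(a)–(e): forbidden (parity, ΔS).
(a)–(f): forbidden (parity, ΔS, ΔL).
(b)–(c): forbidden (parity, ΔL, ΔJ).
(b)–(d): forbidden (parity).
(b)–(e): forbidden (ΔS).
(b)–(f): allowed.
(c)–(d): forbidden (parity, ΔL).
(c)–(e): forbidden (ΔS, ΔL).
(c)–(f): forbidden (ΔL).
(d)–(e): forbidden (ΔS).
(d)–(f): allowed.
(e)–(f): forbidden (parity, ΔS).
Allowed pairs: 2 of 15.

2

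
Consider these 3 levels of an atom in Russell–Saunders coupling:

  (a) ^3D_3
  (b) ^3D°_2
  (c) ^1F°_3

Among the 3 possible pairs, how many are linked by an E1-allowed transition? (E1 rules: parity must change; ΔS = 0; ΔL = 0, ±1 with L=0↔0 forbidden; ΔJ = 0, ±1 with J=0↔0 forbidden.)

1

(a)–(b): allowed.
(a)–(c): forbidden (ΔS).
(b)–(c): forbidden (parity, ΔS).
Allowed pairs: 1 of 3.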